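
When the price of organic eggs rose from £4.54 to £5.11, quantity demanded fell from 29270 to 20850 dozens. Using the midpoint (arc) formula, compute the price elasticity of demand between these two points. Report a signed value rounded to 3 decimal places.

%ΔQ = (20850 − 29270) / [(29270 + 20850)/2] = -8420/25060 = -0.335993…
%ΔP = (5.11 − 4.54) / [(4.54 + 5.11)/2] = 0.57/4.825 = 0.118134…
Arc Ed = %ΔQ / %ΔP = (-8420/25060) / (0.57/4.825) = -2.84415…

-2.844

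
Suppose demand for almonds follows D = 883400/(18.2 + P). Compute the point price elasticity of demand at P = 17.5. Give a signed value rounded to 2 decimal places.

-0.49

dD/dP = −883400/(18.2 + P)² = -693.14. At P = 17.5, D = 24745.1.
Ed = (dD/dP)·(P/D) = (-693.14) × (17.5/24745.1) = -0.4901…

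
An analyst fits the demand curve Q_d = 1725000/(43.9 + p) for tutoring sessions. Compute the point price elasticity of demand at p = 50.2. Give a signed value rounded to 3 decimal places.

dQ_d/dp = −1725000/(43.9 + p)² = -194.809. At p = 50.2, Q_d = 18331.6.
Ed = (dQ_d/dp)·(p/Q_d) = (-194.809) × (50.2/18331.6) = -0.53347…

-0.533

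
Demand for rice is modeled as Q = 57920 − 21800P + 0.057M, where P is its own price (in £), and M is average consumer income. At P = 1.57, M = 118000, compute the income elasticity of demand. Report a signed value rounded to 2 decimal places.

0.22

At the given values, Q = 57920 − 21800(1.57) + 0.057(118000) = 30420.
∂Q/∂M = 0.057.
E = (0.057) × (118000/30420) = 0.2211…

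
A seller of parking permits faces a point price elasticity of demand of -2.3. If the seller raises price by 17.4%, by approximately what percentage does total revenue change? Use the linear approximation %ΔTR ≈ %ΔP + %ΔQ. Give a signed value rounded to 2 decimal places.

-22.62%

%ΔQ ≈ Ed × %ΔP = (-2.3) × (+17.4%) = -40.0200%
%ΔTR ≈ %ΔP + %ΔQ = (+17.4%) + (-40.0200%) = -22.6200%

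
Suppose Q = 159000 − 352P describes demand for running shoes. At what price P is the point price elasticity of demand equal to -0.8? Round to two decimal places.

200.76

Ed = −352P/(159000 − 352P). Set this equal to -0.8:
352P = 0.8·(159000 − 352P) ⇒ 352P(1 + 0.8) = 0.8·159000
P = 0.8·159000 / (352·1.8) = 200.7575…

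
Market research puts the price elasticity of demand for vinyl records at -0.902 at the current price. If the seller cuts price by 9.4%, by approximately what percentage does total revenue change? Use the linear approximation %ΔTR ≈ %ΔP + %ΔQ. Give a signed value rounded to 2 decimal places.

-0.92%

%ΔQ ≈ Ed × %ΔP = (-0.902) × (-9.4%) = +8.4788%
%ΔTR ≈ %ΔP + %ΔQ = (-9.4%) + (+8.4788%) = -0.9212%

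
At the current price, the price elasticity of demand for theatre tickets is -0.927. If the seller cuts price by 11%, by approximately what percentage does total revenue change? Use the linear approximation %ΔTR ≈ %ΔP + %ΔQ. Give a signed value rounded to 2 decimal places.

-0.80%

%ΔQ ≈ Ed × %ΔP = (-0.927) × (-11%) = +10.1970%
%ΔTR ≈ %ΔP + %ΔQ = (-11%) + (+10.1970%) = -0.8030%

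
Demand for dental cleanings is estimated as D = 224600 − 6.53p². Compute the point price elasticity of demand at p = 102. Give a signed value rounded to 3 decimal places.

-0.867

dD/dp = −2·6.53·p = -1332.12. At p = 102, D = 156661.88.
Ed = (dD/dp)·(p/D) = (-1332.12) × (102/156661.88) = -0.86732…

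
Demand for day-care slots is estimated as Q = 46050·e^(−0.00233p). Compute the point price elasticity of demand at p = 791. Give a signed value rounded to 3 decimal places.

dQ/dp = −0.00233·Q = -16.989. At p = 791, Q = 7291.42.
Ed = (dQ/dp)·(p/Q) = (-16.989) × (791/7291.42) = -1.84303

-1.843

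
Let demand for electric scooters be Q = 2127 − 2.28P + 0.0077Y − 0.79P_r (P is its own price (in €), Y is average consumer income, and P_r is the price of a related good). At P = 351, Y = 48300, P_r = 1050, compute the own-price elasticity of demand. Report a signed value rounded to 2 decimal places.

At the given values, Q = 2127 − 2.28(351) + 0.0077(48300) − 0.79(1050) = 869.13.
∂Q/∂P = −2.28.
E = (-2.28) × (351/869.13) = -0.9207…

-0.92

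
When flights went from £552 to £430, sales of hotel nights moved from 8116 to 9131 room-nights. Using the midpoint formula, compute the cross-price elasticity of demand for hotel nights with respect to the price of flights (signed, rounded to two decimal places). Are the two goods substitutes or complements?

%ΔQ_{hotel nights} = (9131 − 8116)/avg = 1015/8623.5 = 0.117701…
%ΔP_{flights} = (430 − 552)/avg = -122/491 = -0.248472…
E_cross = (1015/8623.5) / (-122/491) = -0.4737…
E_cross < 0 ⇒ the goods are complements.

-0.47; complements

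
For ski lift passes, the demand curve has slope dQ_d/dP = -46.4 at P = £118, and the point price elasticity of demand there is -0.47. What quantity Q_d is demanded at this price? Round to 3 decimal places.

Ed = (dQ_d/dP)·(P/Q_d) ⇒ Q_d = (dQ_d/dP)·P/Ed = (-46.4)·118/(-0.47) = 11649.36170…

11649.362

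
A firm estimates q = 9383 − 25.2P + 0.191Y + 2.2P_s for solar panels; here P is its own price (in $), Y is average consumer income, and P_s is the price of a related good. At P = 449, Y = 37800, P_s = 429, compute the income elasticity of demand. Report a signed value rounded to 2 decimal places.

1.16

At the given values, q = 9383 − 25.2(449) + 0.191(37800) + 2.2(429) = 6231.8.
∂q/∂Y = 0.191.
E = (0.191) × (37800/6231.8) = 1.1585…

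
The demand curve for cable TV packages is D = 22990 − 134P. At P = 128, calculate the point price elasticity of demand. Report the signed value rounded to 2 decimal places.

dD/dP = −134. At P = 128, D = 22990 − 134(128) = 5838.
Ed = (dD/dP)·(P/D) = −134 × (128/5838) = -2.9379…

-2.94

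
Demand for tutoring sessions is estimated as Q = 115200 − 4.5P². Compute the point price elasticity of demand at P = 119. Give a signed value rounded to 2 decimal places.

dQ/dP = −2·4.5·P = -1071. At P = 119, Q = 51475.5.
Ed = (dQ/dP)·(P/Q) = (-1071) × (119/51475.5) = -2.4759…

-2.48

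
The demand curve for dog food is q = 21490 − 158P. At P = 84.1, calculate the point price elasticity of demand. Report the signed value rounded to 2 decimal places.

-1.62

dq/dP = −158. At P = 84.1, q = 21490 − 158(84.1) = 8202.2.
Ed = (dq/dP)·(P/q) = −158 × (84.1/8202.2) = -1.6200…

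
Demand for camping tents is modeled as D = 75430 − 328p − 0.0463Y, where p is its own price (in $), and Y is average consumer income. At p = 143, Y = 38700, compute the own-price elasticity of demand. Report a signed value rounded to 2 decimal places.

-1.75

At the given values, D = 75430 − 328(143) − 0.0463(38700) = 26734.19.
∂D/∂p = −328.
E = (-328) × (143/26734.19) = -1.7544…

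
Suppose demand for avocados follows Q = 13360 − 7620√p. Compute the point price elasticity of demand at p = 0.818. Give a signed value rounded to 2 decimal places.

dQ/dp = −7620/(2√p) = -4212.58. At p = 0.818, Q = 6468.22.
Ed = (dQ/dp)·(p/Q) = (-4212.58) × (0.818/6468.22) = -0.5327…

-0.53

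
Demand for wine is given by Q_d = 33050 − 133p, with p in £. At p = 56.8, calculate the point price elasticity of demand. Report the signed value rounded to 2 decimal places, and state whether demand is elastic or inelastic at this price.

dQ_d/dp = −133. At p = 56.8, Q_d = 33050 − 133(56.8) = 25495.6.
Ed = (dQ_d/dp)·(p/Q_d) = −133 × (56.8/25495.6) = -0.2963…
|Ed| = 0.30 < 1, so demand is inelastic.

-0.30; inelastic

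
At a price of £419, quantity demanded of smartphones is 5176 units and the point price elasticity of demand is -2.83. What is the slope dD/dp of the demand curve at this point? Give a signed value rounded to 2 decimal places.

-34.96

Ed = (dD/dp)·(p/D) ⇒ dD/dp = Ed·D/p = (-2.83)·5176/419 = -34.9596…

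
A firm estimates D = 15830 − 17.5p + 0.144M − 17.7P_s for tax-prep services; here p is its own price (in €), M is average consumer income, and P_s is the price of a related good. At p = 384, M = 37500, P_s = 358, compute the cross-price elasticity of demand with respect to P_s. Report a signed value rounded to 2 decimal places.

-0.78

At the given values, D = 15830 − 17.5(384) + 0.144(37500) − 17.7(358) = 8173.4.
∂D/∂P_s = -17.7.
E = (-17.7) × (358/8173.4) = -0.7752…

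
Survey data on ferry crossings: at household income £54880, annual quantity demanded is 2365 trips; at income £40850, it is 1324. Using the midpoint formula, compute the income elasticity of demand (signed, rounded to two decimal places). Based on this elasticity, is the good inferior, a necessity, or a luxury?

%ΔQ = (1324 − 2365)/[( 2365 + 1324)/2] = -1041/1844.5 = -0.564380…
%ΔIncome = (40850 − 54880)/[( 54880 + 40850)/2] = -14030/47865 = -0.293116…
E_income = (-1041/1844.5) / (-14030/47865) = 1.9254…
E_income > 1 ⇒ normal good, luxury.

1.93; luxury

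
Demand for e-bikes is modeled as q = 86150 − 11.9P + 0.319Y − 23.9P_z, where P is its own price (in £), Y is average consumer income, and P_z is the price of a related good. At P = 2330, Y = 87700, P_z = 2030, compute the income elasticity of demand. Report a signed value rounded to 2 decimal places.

0.74

At the given values, q = 86150 − 11.9(2330) + 0.319(87700) − 23.9(2030) = 37882.3.
∂q/∂Y = 0.319.
E = (0.319) × (87700/37882.3) = 0.7385…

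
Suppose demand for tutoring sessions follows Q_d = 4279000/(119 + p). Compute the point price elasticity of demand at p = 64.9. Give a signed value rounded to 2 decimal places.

dQ_d/dp = −4279000/(119 + p)² = -126.526. At p = 64.9, Q_d = 23268.1.
Ed = (dQ_d/dp)·(p/Q_d) = (-126.526) × (64.9/23268.1) = -0.3529…

-0.35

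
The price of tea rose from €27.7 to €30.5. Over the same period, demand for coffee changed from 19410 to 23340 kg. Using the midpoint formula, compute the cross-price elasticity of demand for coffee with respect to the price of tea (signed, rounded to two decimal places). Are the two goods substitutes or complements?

%ΔQ_{coffee} = (23340 − 19410)/avg = 3930/21375 = 0.183859…
%ΔP_{tea} = (30.5 − 27.7)/avg = 2.8/29.1 = 0.096219…
E_cross = (3930/21375) / (2.8/29.1) = 1.9108…
E_cross > 0 ⇒ the goods are substitutes.

1.91; substitutes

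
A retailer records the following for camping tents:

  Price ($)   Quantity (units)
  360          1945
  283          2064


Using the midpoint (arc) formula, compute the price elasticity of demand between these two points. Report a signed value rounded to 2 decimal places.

-0.25

%ΔQ = (2064 − 1945) / [(1945 + 2064)/2] = 119/2004.5 = 0.059366…
%ΔP = (283 − 360) / [(360 + 283)/2] = -77/321.5 = -0.239502…
Arc Ed = %ΔQ / %ΔP = (119/2004.5) / (-77/321.5) = -0.2478…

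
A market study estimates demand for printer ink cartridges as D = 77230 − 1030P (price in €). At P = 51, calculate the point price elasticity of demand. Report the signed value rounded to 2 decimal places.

-2.13

dD/dP = −1030. At P = 51, D = 77230 − 1030(51) = 24700.
Ed = (dD/dP)·(P/D) = −1030 × (51/24700) = -2.1267…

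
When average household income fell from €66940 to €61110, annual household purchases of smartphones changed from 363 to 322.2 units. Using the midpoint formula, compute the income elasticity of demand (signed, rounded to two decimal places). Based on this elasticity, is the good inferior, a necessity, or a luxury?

1.31; luxury

%ΔQ = (322.2 − 363)/[( 363 + 322.2)/2] = -40.8/342.6 = -0.119089…
%ΔIncome = (61110 − 66940)/[( 66940 + 61110)/2] = -5830/64025 = -0.091058…
E_income = (-40.8/342.6) / (-5830/64025) = 1.3078…
E_income > 1 ⇒ normal good, luxury.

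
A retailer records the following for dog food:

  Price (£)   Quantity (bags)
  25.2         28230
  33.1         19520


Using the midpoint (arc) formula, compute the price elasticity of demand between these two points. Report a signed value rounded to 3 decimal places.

-1.346

%ΔQ = (19520 − 28230) / [(28230 + 19520)/2] = -8710/23875 = -0.364816…
%ΔP = (33.1 − 25.2) / [(25.2 + 33.1)/2] = 7.9/29.15 = 0.271012…
Arc Ed = %ΔQ / %ΔP = (-8710/23875) / (7.9/29.15) = -1.34612…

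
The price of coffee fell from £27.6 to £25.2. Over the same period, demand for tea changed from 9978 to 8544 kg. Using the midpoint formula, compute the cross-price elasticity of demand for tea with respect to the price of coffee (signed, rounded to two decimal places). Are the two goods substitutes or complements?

%ΔQ_{tea} = (8544 − 9978)/avg = -1434/9261 = -0.154842…
%ΔP_{coffee} = (25.2 − 27.6)/avg = -2.4/26.4 = -0.090909…
E_cross = (-1434/9261) / (-2.4/26.4) = 1.7032…
E_cross > 0 ⇒ the goods are substitutes.

1.70; substitutes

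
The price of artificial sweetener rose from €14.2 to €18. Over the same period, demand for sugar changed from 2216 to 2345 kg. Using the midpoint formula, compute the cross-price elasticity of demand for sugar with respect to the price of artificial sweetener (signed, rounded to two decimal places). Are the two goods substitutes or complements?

%ΔQ_{sugar} = (2345 − 2216)/avg = 129/2280.5 = 0.056566…
%ΔP_{artificial sweetener} = (18 − 14.2)/avg = 3.8/16.1 = 0.236024…
E_cross = (129/2280.5) / (3.8/16.1) = 0.2396…
E_cross > 0 ⇒ the goods are substitutes.

0.24; substitutes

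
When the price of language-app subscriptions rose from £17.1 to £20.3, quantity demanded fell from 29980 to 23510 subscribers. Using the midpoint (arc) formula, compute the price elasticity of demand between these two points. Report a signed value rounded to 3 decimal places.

%ΔQ = (23510 − 29980) / [(29980 + 23510)/2] = -6470/26745 = -0.241914…
%ΔP = (20.3 − 17.1) / [(17.1 + 20.3)/2] = 3.2/18.7 = 0.171122…
Arc Ed = %ΔQ / %ΔP = (-6470/26745) / (3.2/18.7) = -1.41368…

-1.414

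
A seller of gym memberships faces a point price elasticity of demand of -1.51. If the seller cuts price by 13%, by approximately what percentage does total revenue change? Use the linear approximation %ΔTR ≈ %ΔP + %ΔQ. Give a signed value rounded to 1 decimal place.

%ΔQ ≈ Ed × %ΔP = (-1.51) × (-13%) = +19.6300%
%ΔTR ≈ %ΔP + %ΔQ = (-13%) + (+19.6300%) = +6.6300%

+6.6%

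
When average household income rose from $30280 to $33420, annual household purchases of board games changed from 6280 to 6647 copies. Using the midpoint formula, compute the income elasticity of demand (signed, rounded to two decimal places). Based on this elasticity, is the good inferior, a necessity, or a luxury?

%ΔQ = (6647 − 6280)/[( 6280 + 6647)/2] = 367/6463.5 = 0.056780…
%ΔIncome = (33420 − 30280)/[( 30280 + 33420)/2] = 3140/31850 = 0.098587…
E_income = (367/6463.5) / (3140/31850) = 0.5759…
0 < E_income < 1 ⇒ normal good, necessity.

0.58; necessity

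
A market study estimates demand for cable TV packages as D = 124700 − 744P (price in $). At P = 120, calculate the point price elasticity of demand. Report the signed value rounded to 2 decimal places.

dD/dP = −744. At P = 120, D = 124700 − 744(120) = 35420.
Ed = (dD/dP)·(P/D) = −744 × (120/35420) = -2.5206…

-2.52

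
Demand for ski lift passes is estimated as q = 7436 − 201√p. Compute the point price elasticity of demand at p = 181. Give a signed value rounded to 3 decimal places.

dq/dp = −201/(2√p) = -7.47011. At p = 181, q = 4731.82.
Ed = (dq/dp)·(p/q) = (-7.47011) × (181/4731.82) = -0.28574…

-0.286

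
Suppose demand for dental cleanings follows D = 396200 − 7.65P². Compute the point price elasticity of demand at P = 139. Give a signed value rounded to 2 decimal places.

dD/dP = −2·7.65·P = -2126.7. At P = 139, D = 248394.35.
Ed = (dD/dP)·(P/D) = (-2126.7) × (139/248394.35) = -1.1900…

-1.19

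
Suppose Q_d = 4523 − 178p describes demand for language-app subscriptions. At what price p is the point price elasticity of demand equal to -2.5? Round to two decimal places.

18.15

Ed = −178p/(4523 − 178p). Set this equal to -2.5:
178p = 2.5·(4523 − 178p) ⇒ 178p(1 + 2.5) = 2.5·4523
p = 2.5·4523 / (178·3.5) = 18.1500…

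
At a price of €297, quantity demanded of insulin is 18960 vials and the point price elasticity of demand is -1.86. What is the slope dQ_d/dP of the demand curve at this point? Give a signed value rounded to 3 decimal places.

-118.739

Ed = (dQ_d/dP)·(P/Q_d) ⇒ dQ_d/dP = Ed·Q_d/P = (-1.86)·18960/297 = -118.73939…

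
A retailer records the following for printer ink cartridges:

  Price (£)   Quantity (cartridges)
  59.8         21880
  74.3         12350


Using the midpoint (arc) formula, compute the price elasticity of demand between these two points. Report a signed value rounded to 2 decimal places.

%ΔQ = (12350 − 21880) / [(21880 + 12350)/2] = -9530/17115 = -0.556821…
%ΔP = (74.3 − 59.8) / [(59.8 + 74.3)/2] = 14.5/67.05 = 0.216256…
Arc Ed = %ΔQ / %ΔP = (-9530/17115) / (14.5/67.05) = -2.5748…

-2.57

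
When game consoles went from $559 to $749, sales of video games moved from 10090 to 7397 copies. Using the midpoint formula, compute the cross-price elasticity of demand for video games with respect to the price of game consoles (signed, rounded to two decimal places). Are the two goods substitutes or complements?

%ΔQ_{video games} = (7397 − 10090)/avg = -2693/8743.5 = -0.308000…
%ΔP_{game consoles} = (749 − 559)/avg = 190/654 = 0.290519…
E_cross = (-2693/8743.5) / (190/654) = -1.0601…
E_cross < 0 ⇒ the goods are complements.

-1.06; complements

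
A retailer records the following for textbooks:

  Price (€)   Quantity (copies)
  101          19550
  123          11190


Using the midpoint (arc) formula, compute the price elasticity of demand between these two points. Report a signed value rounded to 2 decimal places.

-2.77

%ΔQ = (11190 − 19550) / [(19550 + 11190)/2] = -8360/15370 = -0.543916…
%ΔP = (123 − 101) / [(101 + 123)/2] = 22/112 = 0.196428…
Arc Ed = %ΔQ / %ΔP = (-8360/15370) / (22/112) = -2.7690…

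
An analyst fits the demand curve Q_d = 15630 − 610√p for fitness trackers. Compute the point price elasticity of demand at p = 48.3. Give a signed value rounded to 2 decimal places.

dQ_d/dp = −610/(2√p) = -43.886. At p = 48.3, Q_d = 11390.6.
Ed = (dQ_d/dp)·(p/Q_d) = (-43.886) × (48.3/11390.6) = -0.1860…

-0.19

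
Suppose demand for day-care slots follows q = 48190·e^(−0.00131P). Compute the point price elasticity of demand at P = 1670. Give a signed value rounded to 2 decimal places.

-2.19

dq/dP = −0.00131·q = -7.08145. At P = 1670, q = 5405.69.
Ed = (dq/dP)·(P/q) = (-7.08145) × (1670/5405.69) = -2.1877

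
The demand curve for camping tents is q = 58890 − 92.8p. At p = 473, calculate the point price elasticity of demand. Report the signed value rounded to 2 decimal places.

dq/dp = −92.8. At p = 473, q = 58890 − 92.8(473) = 14995.6.
Ed = (dq/dp)·(p/q) = −92.8 × (473/14995.6) = -2.9271…

-2.93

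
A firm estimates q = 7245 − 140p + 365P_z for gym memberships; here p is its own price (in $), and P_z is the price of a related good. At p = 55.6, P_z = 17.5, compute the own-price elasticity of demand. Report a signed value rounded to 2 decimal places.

At the given values, q = 7245 − 140(55.6) + 365(17.5) = 5848.5.
∂q/∂p = −140.
E = (-140) × (55.6/5848.5) = -1.3309…

-1.33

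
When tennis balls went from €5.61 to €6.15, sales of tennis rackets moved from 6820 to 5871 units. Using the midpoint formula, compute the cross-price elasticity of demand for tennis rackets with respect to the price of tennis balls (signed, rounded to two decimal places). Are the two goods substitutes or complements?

%ΔQ_{tennis rackets} = (5871 − 6820)/avg = -949/6345.5 = -0.149554…
%ΔP_{tennis balls} = (6.15 − 5.61)/avg = 0.54/5.88 = 0.091836…
E_cross = (-949/6345.5) / (0.54/5.88) = -1.6284…
E_cross < 0 ⇒ the goods are complements.

-1.63; complements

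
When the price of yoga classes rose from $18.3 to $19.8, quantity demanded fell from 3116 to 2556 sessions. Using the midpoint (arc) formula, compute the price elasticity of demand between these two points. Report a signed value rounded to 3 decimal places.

-2.508

%ΔQ = (2556 − 3116) / [(3116 + 2556)/2] = -560/2836 = -0.197461…
%ΔP = (19.8 − 18.3) / [(18.3 + 19.8)/2] = 1.5/19.05 = 0.078740…
Arc Ed = %ΔQ / %ΔP = (-560/2836) / (1.5/19.05) = -2.50775…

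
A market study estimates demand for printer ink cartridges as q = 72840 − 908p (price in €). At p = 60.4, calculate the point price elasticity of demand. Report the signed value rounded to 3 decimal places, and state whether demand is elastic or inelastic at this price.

dq/dp = −908. At p = 60.4, q = 72840 − 908(60.4) = 17996.8.
Ed = (dq/dp)·(p/q) = −908 × (60.4/17996.8) = -3.04738…
|Ed| = 3.047 > 1, so demand is elastic.

-3.047; elastic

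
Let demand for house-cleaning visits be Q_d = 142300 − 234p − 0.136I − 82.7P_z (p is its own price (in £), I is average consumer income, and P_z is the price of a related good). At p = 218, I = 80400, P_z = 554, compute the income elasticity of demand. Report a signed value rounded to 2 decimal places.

At the given values, Q_d = 142300 − 234(218) − 0.136(80400) − 82.7(554) = 34537.8.
∂Q_d/∂I = -0.136.
E = (-0.136) × (80400/34537.8) = -0.3165…

-0.32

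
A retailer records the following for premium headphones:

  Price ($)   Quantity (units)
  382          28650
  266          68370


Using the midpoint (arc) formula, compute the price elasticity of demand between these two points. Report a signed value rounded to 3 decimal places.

-2.287

%ΔQ = (68370 − 28650) / [(28650 + 68370)/2] = 39720/48510 = 0.818800…
%ΔP = (266 − 382) / [(382 + 266)/2] = -116/324 = -0.358024…
Arc Ed = %ΔQ / %ΔP = (39720/48510) / (-116/324) = -2.28699…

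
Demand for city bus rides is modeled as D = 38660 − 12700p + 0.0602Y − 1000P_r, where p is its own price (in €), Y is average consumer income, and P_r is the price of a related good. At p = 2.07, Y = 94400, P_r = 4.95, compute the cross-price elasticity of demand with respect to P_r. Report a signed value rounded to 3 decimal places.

At the given values, D = 38660 − 12700(2.07) + 0.0602(94400) − 1000(4.95) = 13103.88.
∂D/∂P_r = -1000.
E = (-1000) × (4.95/13103.88) = -0.37775…

-0.378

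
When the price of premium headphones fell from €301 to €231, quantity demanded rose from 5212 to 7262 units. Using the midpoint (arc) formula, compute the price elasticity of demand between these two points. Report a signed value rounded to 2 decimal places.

-1.25

%ΔQ = (7262 − 5212) / [(5212 + 7262)/2] = 2050/6237 = 0.328683…
%ΔP = (231 − 301) / [(301 + 231)/2] = -70/266 = -0.263157…
Arc Ed = %ΔQ / %ΔP = (2050/6237) / (-70/266) = -1.2489…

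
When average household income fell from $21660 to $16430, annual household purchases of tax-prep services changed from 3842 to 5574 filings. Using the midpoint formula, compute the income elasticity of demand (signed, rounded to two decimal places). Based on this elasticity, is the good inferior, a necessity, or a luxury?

-1.34; inferior

%ΔQ = (5574 − 3842)/[( 3842 + 5574)/2] = 1732/4708 = 0.367884…
%ΔIncome = (16430 − 21660)/[( 21660 + 16430)/2] = -5230/19045 = -0.274612…
E_income = (1732/4708) / (-5230/19045) = -1.3396…
E_income < 0 ⇒ inferior good.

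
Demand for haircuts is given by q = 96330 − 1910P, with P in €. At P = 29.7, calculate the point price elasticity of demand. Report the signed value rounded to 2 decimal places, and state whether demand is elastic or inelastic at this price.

dq/dP = −1910. At P = 29.7, q = 96330 − 1910(29.7) = 39603.
Ed = (dq/dP)·(P/q) = −1910 × (29.7/39603) = -1.4323…
|Ed| = 1.43 > 1, so demand is elastic.

-1.43; elastic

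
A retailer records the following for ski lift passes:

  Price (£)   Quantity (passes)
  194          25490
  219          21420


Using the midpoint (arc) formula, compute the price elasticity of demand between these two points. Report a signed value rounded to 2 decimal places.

%ΔQ = (21420 − 25490) / [(25490 + 21420)/2] = -4070/23455 = -0.173523…
%ΔP = (219 − 194) / [(194 + 219)/2] = 25/206.5 = 0.121065…
Arc Ed = %ΔQ / %ΔP = (-4070/23455) / (25/206.5) = -1.4333…

-1.43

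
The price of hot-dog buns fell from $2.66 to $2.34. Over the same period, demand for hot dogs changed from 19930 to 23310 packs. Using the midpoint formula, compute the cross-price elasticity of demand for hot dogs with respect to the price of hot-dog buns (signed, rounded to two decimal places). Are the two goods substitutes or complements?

-1.22; complements

%ΔQ_{hot dogs} = (23310 − 19930)/avg = 3380/21620 = 0.156336…
%ΔP_{hot-dog buns} = (2.34 − 2.66)/avg = -0.32/2.5 = -0.128
E_cross = (3380/21620) / (-0.32/2.5) = -1.2213…
E_cross < 0 ⇒ the goods are complements.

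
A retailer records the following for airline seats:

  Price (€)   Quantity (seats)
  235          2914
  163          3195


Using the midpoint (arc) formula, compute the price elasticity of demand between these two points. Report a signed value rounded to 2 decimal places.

%ΔQ = (3195 − 2914) / [(2914 + 3195)/2] = 281/3054.5 = 0.091995…
%ΔP = (163 − 235) / [(235 + 163)/2] = -72/199 = -0.361809…
Arc Ed = %ΔQ / %ΔP = (281/3054.5) / (-72/199) = -0.2542…

-0.25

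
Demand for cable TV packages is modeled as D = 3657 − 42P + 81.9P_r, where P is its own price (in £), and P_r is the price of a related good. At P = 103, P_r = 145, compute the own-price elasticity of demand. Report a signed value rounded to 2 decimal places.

-0.39

At the given values, D = 3657 − 42(103) + 81.9(145) = 11206.5.
∂D/∂P = −42.
E = (-42) × (103/11206.5) = -0.3860…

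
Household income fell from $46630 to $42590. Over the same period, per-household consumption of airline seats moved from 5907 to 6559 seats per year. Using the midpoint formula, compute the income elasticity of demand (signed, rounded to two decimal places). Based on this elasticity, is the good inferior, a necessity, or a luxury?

-1.16; inferior

%ΔQ = (6559 − 5907)/[( 5907 + 6559)/2] = 652/6233 = 0.104604…
%ΔIncome = (42590 − 46630)/[( 46630 + 42590)/2] = -4040/44610 = -0.090562…
E_income = (652/6233) / (-4040/44610) = -1.1550…
E_income < 0 ⇒ inferior good.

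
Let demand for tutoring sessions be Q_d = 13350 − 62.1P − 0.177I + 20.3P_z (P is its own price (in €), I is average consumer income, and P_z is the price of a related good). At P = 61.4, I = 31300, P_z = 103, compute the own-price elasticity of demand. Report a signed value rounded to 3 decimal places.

-0.626

At the given values, Q_d = 13350 − 62.1(61.4) − 0.177(31300) + 20.3(103) = 6087.86.
∂Q_d/∂P = −62.1.
E = (-62.1) × (61.4/6087.86) = -0.62631…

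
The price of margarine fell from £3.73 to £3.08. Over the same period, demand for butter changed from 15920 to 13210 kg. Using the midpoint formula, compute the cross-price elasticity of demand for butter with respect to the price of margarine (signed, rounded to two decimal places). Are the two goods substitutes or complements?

%ΔQ_{butter} = (13210 − 15920)/avg = -2710/14565 = -0.186062…
%ΔP_{margarine} = (3.08 − 3.73)/avg = -0.65/3.405 = -0.190895…
E_cross = (-2710/14565) / (-0.65/3.405) = 0.9746…
E_cross > 0 ⇒ the goods are substitutes.

0.97; substitutes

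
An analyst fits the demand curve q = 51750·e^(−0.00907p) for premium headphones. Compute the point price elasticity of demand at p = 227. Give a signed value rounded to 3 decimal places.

dq/dp = −0.00907·q = -59.8898. At p = 227, q = 6603.07.
Ed = (dq/dp)·(p/q) = (-59.8898) × (227/6603.07) = -2.05889

-2.059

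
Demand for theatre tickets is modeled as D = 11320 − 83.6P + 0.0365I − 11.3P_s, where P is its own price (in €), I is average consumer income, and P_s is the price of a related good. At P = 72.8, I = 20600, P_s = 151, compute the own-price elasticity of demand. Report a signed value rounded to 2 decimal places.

At the given values, D = 11320 − 83.6(72.8) + 0.0365(20600) − 11.3(151) = 4279.52.
∂D/∂P = −83.6.
E = (-83.6) × (72.8/4279.52) = -1.4221…

-1.42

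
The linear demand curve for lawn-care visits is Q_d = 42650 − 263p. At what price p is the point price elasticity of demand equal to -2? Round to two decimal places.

Ed = −263p/(42650 − 263p). Set this equal to -2:
263p = 2·(42650 − 263p) ⇒ 263p(1 + 2) = 2·42650
p = 2·42650 / (263·3) = 108.1115…

108.11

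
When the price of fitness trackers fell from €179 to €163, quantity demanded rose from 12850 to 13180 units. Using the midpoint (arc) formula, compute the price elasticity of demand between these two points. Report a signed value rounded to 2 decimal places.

-0.27

%ΔQ = (13180 − 12850) / [(12850 + 13180)/2] = 330/13015 = 0.025355…
%ΔP = (163 − 179) / [(179 + 163)/2] = -16/171 = -0.093567…
Arc Ed = %ΔQ / %ΔP = (330/13015) / (-16/171) = -0.2709…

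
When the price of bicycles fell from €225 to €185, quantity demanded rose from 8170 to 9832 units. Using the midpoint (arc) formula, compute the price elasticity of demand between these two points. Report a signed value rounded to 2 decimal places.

-0.95

%ΔQ = (9832 − 8170) / [(8170 + 9832)/2] = 1662/9001 = 0.184646…
%ΔP = (185 − 225) / [(225 + 185)/2] = -40/205 = -0.195121…
Arc Ed = %ΔQ / %ΔP = (1662/9001) / (-40/205) = -0.9463…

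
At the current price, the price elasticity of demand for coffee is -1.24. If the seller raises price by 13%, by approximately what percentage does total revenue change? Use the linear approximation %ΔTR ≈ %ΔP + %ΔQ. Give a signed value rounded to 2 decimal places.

-3.12%

%ΔQ ≈ Ed × %ΔP = (-1.24) × (+13%) = -16.1200%
%ΔTR ≈ %ΔP + %ΔQ = (+13%) + (-16.1200%) = -3.1200%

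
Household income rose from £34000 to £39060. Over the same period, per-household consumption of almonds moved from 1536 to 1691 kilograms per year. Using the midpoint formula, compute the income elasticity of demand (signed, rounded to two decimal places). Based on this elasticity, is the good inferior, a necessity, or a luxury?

%ΔQ = (1691 − 1536)/[( 1536 + 1691)/2] = 155/1613.5 = 0.096064…
%ΔIncome = (39060 − 34000)/[( 34000 + 39060)/2] = 5060/36530 = 0.138516…
E_income = (155/1613.5) / (5060/36530) = 0.6935…
0 < E_income < 1 ⇒ normal good, necessity.

0.69; necessity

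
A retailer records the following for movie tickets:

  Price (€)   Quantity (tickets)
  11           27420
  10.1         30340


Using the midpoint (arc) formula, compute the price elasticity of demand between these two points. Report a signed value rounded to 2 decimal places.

%ΔQ = (30340 − 27420) / [(27420 + 30340)/2] = 2920/28880 = 0.101108…
%ΔP = (10.1 − 11) / [(11 + 10.1)/2] = -0.9/10.55 = -0.085308…
Arc Ed = %ΔQ / %ΔP = (2920/28880) / (-0.9/10.55) = -1.1852…

-1.19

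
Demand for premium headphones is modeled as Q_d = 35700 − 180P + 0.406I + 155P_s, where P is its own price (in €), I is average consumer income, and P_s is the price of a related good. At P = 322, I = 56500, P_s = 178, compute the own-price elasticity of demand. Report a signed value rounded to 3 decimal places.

-2.050

At the given values, Q_d = 35700 − 180(322) + 0.406(56500) + 155(178) = 28269.
∂Q_d/∂P = −180.
E = (-180) × (322/28269) = -2.05030…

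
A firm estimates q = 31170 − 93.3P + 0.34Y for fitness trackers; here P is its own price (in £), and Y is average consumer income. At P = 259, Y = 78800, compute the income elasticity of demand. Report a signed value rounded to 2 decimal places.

At the given values, q = 31170 − 93.3(259) + 0.34(78800) = 33797.3.
∂q/∂Y = 0.34.
E = (0.34) × (78800/33797.3) = 0.7927…

0.79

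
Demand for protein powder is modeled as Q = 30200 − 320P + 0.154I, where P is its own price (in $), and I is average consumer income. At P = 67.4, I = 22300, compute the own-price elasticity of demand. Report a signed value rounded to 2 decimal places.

-1.79

At the given values, Q = 30200 − 320(67.4) + 0.154(22300) = 12066.2.
∂Q/∂P = −320.
E = (-320) × (67.4/12066.2) = -1.7874…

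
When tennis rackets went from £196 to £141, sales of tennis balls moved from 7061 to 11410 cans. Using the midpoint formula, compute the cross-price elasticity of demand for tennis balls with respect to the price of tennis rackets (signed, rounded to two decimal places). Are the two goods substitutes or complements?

-1.44; complements

%ΔQ_{tennis balls} = (11410 − 7061)/avg = 4349/9235.5 = 0.470900…
%ΔP_{tennis rackets} = (141 − 196)/avg = -55/168.5 = -0.326409…
E_cross = (4349/9235.5) / (-55/168.5) = -1.4426…
E_cross < 0 ⇒ the goods are complements.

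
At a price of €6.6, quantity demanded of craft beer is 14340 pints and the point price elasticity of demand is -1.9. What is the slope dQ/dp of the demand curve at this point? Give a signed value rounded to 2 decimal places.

-4128.18

Ed = (dQ/dp)·(p/Q) ⇒ dQ/dp = Ed·Q/p = (-1.9)·14340/6.6 = -4128.1818…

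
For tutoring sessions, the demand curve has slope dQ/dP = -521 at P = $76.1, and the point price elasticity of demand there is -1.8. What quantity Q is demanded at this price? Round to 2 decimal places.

Ed = (dQ/dP)·(P/Q) ⇒ Q = (dQ/dP)·P/Ed = (-521)·76.1/(-1.8) = 22026.7222…

22026.72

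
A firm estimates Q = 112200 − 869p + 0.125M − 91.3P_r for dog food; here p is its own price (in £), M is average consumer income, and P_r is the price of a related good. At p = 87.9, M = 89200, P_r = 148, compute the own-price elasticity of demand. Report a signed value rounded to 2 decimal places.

At the given values, Q = 112200 − 869(87.9) + 0.125(89200) − 91.3(148) = 33452.5.
∂Q/∂p = −869.
E = (-869) × (87.9/33452.5) = -2.2833…

-2.28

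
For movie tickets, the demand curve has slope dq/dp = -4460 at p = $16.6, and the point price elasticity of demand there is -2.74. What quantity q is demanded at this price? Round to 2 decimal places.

27020.44

Ed = (dq/dp)·(p/q) ⇒ q = (dq/dp)·p/Ed = (-4460)·16.6/(-2.74) = 27020.4379…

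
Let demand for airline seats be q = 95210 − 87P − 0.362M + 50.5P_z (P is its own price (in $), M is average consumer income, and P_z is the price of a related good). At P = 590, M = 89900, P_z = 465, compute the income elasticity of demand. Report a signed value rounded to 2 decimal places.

-0.93

At the given values, q = 95210 − 87(590) − 0.362(89900) + 50.5(465) = 34818.7.
∂q/∂M = -0.362.
E = (-0.362) × (89900/34818.7) = -0.9346…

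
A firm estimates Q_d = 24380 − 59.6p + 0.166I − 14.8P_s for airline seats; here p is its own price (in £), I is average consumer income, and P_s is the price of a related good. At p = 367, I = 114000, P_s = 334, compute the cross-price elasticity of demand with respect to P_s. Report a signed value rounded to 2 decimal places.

At the given values, Q_d = 24380 − 59.6(367) + 0.166(114000) − 14.8(334) = 16487.6.
∂Q_d/∂P_s = -14.8.
E = (-14.8) × (334/16487.6) = -0.2998…

-0.30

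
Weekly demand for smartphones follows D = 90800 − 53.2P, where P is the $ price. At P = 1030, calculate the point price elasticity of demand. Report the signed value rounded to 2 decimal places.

-1.52

dD/dP = −53.2. At P = 1030, D = 90800 − 53.2(1030) = 36004.
Ed = (dD/dP)·(P/D) = −53.2 × (1030/36004) = -1.5219…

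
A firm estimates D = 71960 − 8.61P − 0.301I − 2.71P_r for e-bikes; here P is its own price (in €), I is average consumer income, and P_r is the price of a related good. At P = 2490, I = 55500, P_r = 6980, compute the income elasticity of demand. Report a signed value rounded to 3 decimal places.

-1.121

At the given values, D = 71960 − 8.61(2490) − 0.301(55500) − 2.71(6980) = 14899.8.
∂D/∂I = -0.301.
E = (-0.301) × (55500/14899.8) = -1.12118…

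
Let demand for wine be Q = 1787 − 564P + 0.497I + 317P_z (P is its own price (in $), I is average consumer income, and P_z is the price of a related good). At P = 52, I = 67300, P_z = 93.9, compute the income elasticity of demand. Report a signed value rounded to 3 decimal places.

At the given values, Q = 1787 − 564(52) + 0.497(67300) + 317(93.9) = 35673.4.
∂Q/∂I = 0.497.
E = (0.497) × (67300/35673.4) = 0.93762…

0.938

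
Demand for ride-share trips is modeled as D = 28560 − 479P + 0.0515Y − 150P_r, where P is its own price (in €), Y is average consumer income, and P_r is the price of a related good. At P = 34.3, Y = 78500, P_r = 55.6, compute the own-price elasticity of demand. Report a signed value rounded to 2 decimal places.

At the given values, D = 28560 − 479(34.3) + 0.0515(78500) − 150(55.6) = 7833.05.
∂D/∂P = −479.
E = (-479) × (34.3/7833.05) = -2.0974…

-2.10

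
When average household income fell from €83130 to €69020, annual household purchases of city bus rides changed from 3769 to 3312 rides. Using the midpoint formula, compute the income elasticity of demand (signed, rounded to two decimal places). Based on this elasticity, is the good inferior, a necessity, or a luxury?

0.70; necessity

%ΔQ = (3312 − 3769)/[( 3769 + 3312)/2] = -457/3540.5 = -0.129077…
%ΔIncome = (69020 − 83130)/[( 83130 + 69020)/2] = -14110/76075 = -0.185474…
E_income = (-457/3540.5) / (-14110/76075) = 0.6959…
0 < E_income < 1 ⇒ normal good, necessity.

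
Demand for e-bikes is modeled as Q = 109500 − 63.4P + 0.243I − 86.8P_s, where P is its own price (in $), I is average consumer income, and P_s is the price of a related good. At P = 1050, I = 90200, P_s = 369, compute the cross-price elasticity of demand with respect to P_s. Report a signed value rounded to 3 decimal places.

-0.976

At the given values, Q = 109500 − 63.4(1050) + 0.243(90200) − 86.8(369) = 32819.4.
∂Q/∂P_s = -86.8.
E = (-86.8) × (369/32819.4) = -0.97592…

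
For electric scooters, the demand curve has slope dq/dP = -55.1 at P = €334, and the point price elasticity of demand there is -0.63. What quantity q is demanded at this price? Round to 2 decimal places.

Ed = (dq/dP)·(P/q) ⇒ q = (dq/dP)·P/Ed = (-55.1)·334/(-0.63) = 29211.7460…

29211.75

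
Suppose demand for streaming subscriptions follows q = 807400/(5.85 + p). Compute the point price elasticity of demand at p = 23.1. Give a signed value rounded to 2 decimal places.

dq/dp = −807400/(5.85 + p)² = -963.367. At p = 23.1, q = 27889.5.
Ed = (dq/dp)·(p/q) = (-963.367) × (23.1/27889.5) = -0.7979…

-0.80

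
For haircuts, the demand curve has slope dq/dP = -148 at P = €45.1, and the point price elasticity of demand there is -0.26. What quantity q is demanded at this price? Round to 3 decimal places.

25672.308

Ed = (dq/dP)·(P/q) ⇒ q = (dq/dP)·P/Ed = (-148)·45.1/(-0.26) = 25672.30769…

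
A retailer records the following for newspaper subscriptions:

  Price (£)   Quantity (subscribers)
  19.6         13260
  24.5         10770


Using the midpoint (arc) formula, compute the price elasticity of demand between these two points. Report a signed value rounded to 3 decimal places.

-0.933

%ΔQ = (10770 − 13260) / [(13260 + 10770)/2] = -2490/12015 = -0.207240…
%ΔP = (24.5 − 19.6) / [(19.6 + 24.5)/2] = 4.9/22.05 = 0.222222…
Arc Ed = %ΔQ / %ΔP = (-2490/12015) / (4.9/22.05) = -0.93258…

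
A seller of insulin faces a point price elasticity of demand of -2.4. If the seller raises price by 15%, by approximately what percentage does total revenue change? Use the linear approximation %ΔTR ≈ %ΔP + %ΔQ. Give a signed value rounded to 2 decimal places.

%ΔQ ≈ Ed × %ΔP = (-2.4) × (+15%) = -36.0000%
%ΔTR ≈ %ΔP + %ΔQ = (+15%) + (-36.0000%) = -21.0000%

-21.00%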